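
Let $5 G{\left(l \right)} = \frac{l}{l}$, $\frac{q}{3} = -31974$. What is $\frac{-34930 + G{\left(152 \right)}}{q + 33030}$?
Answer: $\frac{174649}{314460} \approx 0.55539$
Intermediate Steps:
$q = -95922$ ($q = 3 \left(-31974\right) = -95922$)
$G{\left(l \right)} = \frac{1}{5}$ ($G{\left(l \right)} = \frac{l \frac{1}{l}}{5} = \frac{1}{5} \cdot 1 = \frac{1}{5}$)
$\frac{-34930 + G{\left(152 \right)}}{q + 33030} = \frac{-34930 + \frac{1}{5}}{-95922 + 33030} = - \frac{174649}{5 \left(-62892\right)} = \left(- \frac{174649}{5}\right) \left(- \frac{1}{62892}\right) = \frac{174649}{314460}$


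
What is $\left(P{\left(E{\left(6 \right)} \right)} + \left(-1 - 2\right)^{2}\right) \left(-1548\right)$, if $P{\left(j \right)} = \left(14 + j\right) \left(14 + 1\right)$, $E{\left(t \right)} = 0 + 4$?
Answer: $-431892$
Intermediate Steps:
$E{\left(t \right)} = 4$
$P{\left(j \right)} = 210 + 15 j$ ($P{\left(j \right)} = \left(14 + j\right) 15 = 210 + 15 j$)
$\left(P{\left(E{\left(6 \right)} \right)} + \left(-1 - 2\right)^{2}\right) \left(-1548\right) = \left(\left(210 + 15 \cdot 4\right) + \left(-1 - 2\right)^{2}\right) \left(-1548\right) = \left(\left(210 + 60\right) + \left(-3\right)^{2}\right) \left(-1548\right) = \left(270 + 9\right) \left(-1548\right) = 279 \left(-1548\right) = -431892$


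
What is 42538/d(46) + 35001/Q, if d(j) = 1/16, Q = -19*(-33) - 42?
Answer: 44243409/65 ≈ 6.8067e+5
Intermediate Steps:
Q = 585 (Q = 627 - 42 = 585)
d(j) = 1/16
42538/d(46) + 35001/Q = 42538/(1/16) + 35001/585 = 42538*16 + 35001*(1/585) = 680608 + 3889/65 = 44243409/65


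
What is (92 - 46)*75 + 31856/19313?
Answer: 66661706/19313 ≈ 3451.6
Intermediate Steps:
(92 - 46)*75 + 31856/19313 = 46*75 + 31856*(1/19313) = 3450 + 31856/19313 = 66661706/19313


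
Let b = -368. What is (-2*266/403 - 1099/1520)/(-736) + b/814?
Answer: -82445949881/183493573120 ≈ -0.44931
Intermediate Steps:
(-2*266/403 - 1099/1520)/(-736) + b/814 = (-2*266/403 - 1099/1520)/(-736) - 368/814 = (-532*1/403 - 1099*1/1520)*(-1/736) - 368*1/814 = (-532/403 - 1099/1520)*(-1/736) - 184/407 = -1251537/612560*(-1/736) - 184/407 = 1251537/450844160 - 184/407 = -82445949881/183493573120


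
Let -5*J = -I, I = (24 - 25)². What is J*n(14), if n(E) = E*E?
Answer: 196/5 ≈ 39.200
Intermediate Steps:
n(E) = E²
I = 1 (I = (-1)² = 1)
J = ⅕ (J = -(-1)/5 = -⅕*(-1) = ⅕ ≈ 0.20000)
J*n(14) = (⅕)*14² = (⅕)*196 = 196/5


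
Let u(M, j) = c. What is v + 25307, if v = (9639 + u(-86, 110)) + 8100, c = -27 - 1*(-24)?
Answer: 43043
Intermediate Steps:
c = -3 (c = -27 + 24 = -3)
u(M, j) = -3
v = 17736 (v = (9639 - 3) + 8100 = 9636 + 8100 = 17736)
v + 25307 = 17736 + 25307 = 43043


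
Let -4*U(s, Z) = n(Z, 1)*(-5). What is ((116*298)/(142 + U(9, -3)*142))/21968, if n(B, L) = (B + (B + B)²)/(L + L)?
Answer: 8642/16864559 ≈ 0.00051244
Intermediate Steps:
n(B, L) = (B + 4*B²)/(2*L) (n(B, L) = (B + (2*B)²)/((2*L)) = (B + 4*B²)*(1/(2*L)) = (B + 4*B²)/(2*L))
U(s, Z) = 5*Z*(1 + 4*Z)/8 (U(s, Z) = -(½)*Z*(1 + 4*Z)/1*(-5)/4 = -(½)*Z*1*(1 + 4*Z)*(-5)/4 = -Z*(1 + 4*Z)/2*(-5)/4 = -(-5)*Z*(1 + 4*Z)/8 = 5*Z*(1 + 4*Z)/8)
((116*298)/(142 + U(9, -3)*142))/21968 = ((116*298)/(142 + ((5/8)*(-3)*(1 + 4*(-3)))*142))/21968 = (34568/(142 + ((5/8)*(-3)*(1 - 12))*142))*(1/21968) = (34568/(142 + ((5/8)*(-3)*(-11))*142))*(1/21968) = (34568/(142 + (165/8)*142))*(1/21968) = (34568/(142 + 11715/4))*(1/21968) = (34568/(12283/4))*(1/21968) = (34568*(4/12283))*(1/21968) = (138272/12283)*(1/21968) = 8642/16864559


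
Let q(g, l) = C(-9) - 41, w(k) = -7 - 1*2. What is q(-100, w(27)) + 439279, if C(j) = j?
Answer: 439229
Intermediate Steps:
w(k) = -9 (w(k) = -7 - 2 = -9)
q(g, l) = -50 (q(g, l) = -9 - 41 = -50)
q(-100, w(27)) + 439279 = -50 + 439279 = 439229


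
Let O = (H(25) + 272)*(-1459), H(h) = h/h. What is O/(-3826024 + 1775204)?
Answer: 398307/2050820 ≈ 0.19422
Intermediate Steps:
H(h) = 1
O = -398307 (O = (1 + 272)*(-1459) = 273*(-1459) = -398307)
O/(-3826024 + 1775204) = -398307/(-3826024 + 1775204) = -398307/(-2050820) = -398307*(-1/2050820) = 398307/2050820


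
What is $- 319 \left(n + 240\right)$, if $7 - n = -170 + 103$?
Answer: $-100166$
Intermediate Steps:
$n = 74$ ($n = 7 - \left(-170 + 103\right) = 7 - -67 = 7 + 67 = 74$)
$- 319 \left(n + 240\right) = - 319 \left(74 + 240\right) = \left(-319\right) 314 = -100166$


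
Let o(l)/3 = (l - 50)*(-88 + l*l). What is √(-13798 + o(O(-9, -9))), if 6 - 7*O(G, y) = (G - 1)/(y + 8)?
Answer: I*√1192534/49 ≈ 22.286*I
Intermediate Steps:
O(G, y) = 6/7 - (-1 + G)/(7*(8 + y)) (O(G, y) = 6/7 - (G - 1)/(7*(y + 8)) = 6/7 - (-1 + G)/(7*(8 + y)))
o(l) = 3*(-88 + l²)*(-50 + l) (o(l) = 3*((l - 50)*(-88 + l*l)) = 3*((-50 + l)*(-88 + l²)) = 3*((-88 + l²)*(-50 + l)) = 3*(-88 + l²)*(-50 + l))
√(-13798 + o(O(-9, -9))) = √(-13798 + (13200 - 264*(49 - 1*(-9) + 6*(-9))/(7*(8 - 9)) - 150*(49 - 1*(-9) + 6*(-9))²/(49*(8 - 9)²) + 3*((49 - 1*(-9) + 6*(-9))/(7*(8 - 9)))³)) = √(-13798 + (13200 - 264*(49 + 9 - 54)/(7*(-1)) - 150*(49 + 9 - 54)²/49 + 3*((⅐)*(49 + 9 - 54)/(-1))³)) = √(-13798 + (13200 - 264*(-1)*4/7 - 150*((⅐)*(-1)*4)² + 3*((⅐)*(-1)*4)³)) = √(-13798 + (13200 - 264*(-4/7) - 150*(-4/7)² + 3*(-4/7)³)) = √(-13798 + (13200 + 1056/7 - 150*16/49 + 3*(-64/343))) = √(-13798 + (13200 + 1056/7 - 2400/49 - 192/343)) = √(-13798 + 4562352/343) = √(-170362/343) = I*√1192534/49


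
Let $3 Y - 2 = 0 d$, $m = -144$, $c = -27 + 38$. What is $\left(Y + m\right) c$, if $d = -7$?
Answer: $- \frac{4730}{3} \approx -1576.7$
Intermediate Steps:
$c = 11$
$Y = \frac{2}{3}$ ($Y = \frac{2}{3} + \frac{0 \left(-7\right)}{3} = \frac{2}{3} + \frac{1}{3} \cdot 0 = \frac{2}{3} + 0 = \frac{2}{3} \approx 0.66667$)
$\left(Y + m\right) c = \left(\frac{2}{3} - 144\right) 11 = \left(- \frac{430}{3}\right) 11 = - \frac{4730}{3}$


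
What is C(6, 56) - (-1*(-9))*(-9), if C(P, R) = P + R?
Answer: 143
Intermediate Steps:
C(6, 56) - (-1*(-9))*(-9) = (6 + 56) - (-1*(-9))*(-9) = 62 - 9*(-9) = 62 - 1*(-81) = 62 + 81 = 143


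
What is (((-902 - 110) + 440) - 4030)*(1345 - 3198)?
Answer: 8527506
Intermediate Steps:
(((-902 - 110) + 440) - 4030)*(1345 - 3198) = ((-1012 + 440) - 4030)*(-1853) = (-572 - 4030)*(-1853) = -4602*(-1853) = 8527506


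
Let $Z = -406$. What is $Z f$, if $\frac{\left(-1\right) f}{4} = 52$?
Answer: $84448$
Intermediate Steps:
$f = -208$ ($f = \left(-4\right) 52 = -208$)
$Z f = \left(-406\right) \left(-208\right) = 84448$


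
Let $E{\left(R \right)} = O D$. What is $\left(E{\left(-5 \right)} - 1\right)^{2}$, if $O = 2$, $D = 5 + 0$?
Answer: $81$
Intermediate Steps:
$D = 5$
$E{\left(R \right)} = 10$ ($E{\left(R \right)} = 2 \cdot 5 = 10$)
$\left(E{\left(-5 \right)} - 1\right)^{2} = \left(10 - 1\right)^{2} = 9^{2} = 81$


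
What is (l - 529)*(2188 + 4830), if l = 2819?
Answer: 16071220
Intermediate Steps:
(l - 529)*(2188 + 4830) = (2819 - 529)*(2188 + 4830) = 2290*7018 = 16071220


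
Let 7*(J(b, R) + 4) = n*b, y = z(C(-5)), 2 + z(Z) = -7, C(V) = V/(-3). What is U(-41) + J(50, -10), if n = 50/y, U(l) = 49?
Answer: 335/63 ≈ 5.3175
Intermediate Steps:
C(V) = -V/3 (C(V) = V*(-⅓) = -V/3)
z(Z) = -9 (z(Z) = -2 - 7 = -9)
y = -9
n = -50/9 (n = 50/(-9) = 50*(-⅑) = -50/9 ≈ -5.5556)
J(b, R) = -4 - 50*b/63 (J(b, R) = -4 + (-50*b/9)/7 = -4 - 50*b/63)
U(-41) + J(50, -10) = 49 + (-4 - 50/63*50) = 49 + (-4 - 2500/63) = 49 - 2752/63 = 335/63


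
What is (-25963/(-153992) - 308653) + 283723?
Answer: -3838994597/153992 ≈ -24930.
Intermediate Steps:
(-25963/(-153992) - 308653) + 283723 = (-25963*(-1/153992) - 308653) + 283723 = (25963/153992 - 308653) + 283723 = -47530066813/153992 + 283723 = -3838994597/153992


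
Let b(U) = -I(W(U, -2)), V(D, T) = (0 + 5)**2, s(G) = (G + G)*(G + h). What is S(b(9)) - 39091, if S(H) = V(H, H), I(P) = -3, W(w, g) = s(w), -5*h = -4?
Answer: -39066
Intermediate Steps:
h = 4/5 (h = -1/5*(-4) = 4/5 ≈ 0.80000)
s(G) = 2*G*(4/5 + G) (s(G) = (G + G)*(G + 4/5) = (2*G)*(4/5 + G) = 2*G*(4/5 + G))
W(w, g) = 2*w*(4 + 5*w)/5
V(D, T) = 25 (V(D, T) = 5**2 = 25)
b(U) = 3 (b(U) = -1*(-3) = 3)
S(H) = 25
S(b(9)) - 39091 = 25 - 39091 = -39066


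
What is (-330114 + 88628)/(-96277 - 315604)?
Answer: 241486/411881 ≈ 0.58630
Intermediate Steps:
(-330114 + 88628)/(-96277 - 315604) = -241486/(-411881) = -241486*(-1/411881) = 241486/411881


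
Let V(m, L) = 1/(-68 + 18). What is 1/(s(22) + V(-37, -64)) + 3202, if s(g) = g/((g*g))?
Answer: 22689/7 ≈ 3241.3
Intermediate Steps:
V(m, L) = -1/50 (V(m, L) = 1/(-50) = -1/50)
s(g) = 1/g (s(g) = g/(g²) = g/g² = 1/g)
1/(s(22) + V(-37, -64)) + 3202 = 1/(1/22 - 1/50) + 3202 = 1/(7/275) + 3202 = 275/7 + 3202 = 22689/7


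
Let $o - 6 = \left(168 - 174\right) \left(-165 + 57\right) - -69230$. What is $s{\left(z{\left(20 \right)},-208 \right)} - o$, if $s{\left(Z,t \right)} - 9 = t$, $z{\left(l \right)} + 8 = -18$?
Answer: $-70083$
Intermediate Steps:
$z{\left(l \right)} = -26$ ($z{\left(l \right)} = -8 - 18 = -26$)
$s{\left(Z,t \right)} = 9 + t$
$o = 69884$ ($o = 6 + \left(\left(168 - 174\right) \left(-165 + 57\right) - -69230\right) = 6 + \left(\left(-6\right) \left(-108\right) + 69230\right) = 6 + \left(648 + 69230\right) = 6 + 69878 = 69884$)
$s{\left(z{\left(20 \right)},-208 \right)} - o = \left(9 - 208\right) - 69884 = -199 - 69884 = -70083$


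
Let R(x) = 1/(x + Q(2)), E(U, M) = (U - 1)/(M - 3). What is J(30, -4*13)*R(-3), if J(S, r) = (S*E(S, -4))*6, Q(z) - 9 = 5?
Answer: -5220/77 ≈ -67.792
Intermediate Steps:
Q(z) = 14 (Q(z) = 9 + 5 = 14)
E(U, M) = (-1 + U)/(-3 + M)
R(x) = 1/(14 + x) (R(x) = 1/(x + 14) = 1/(14 + x))
J(S, r) = 6*S*(⅐ - S/7) (J(S, r) = (S*((-1 + S)/(-3 - 4)))*6 = (S*((-1 + S)/(-7)))*6 = (S*(-(-1 + S)/7))*6 = (S*(⅐ - S/7))*6 = 6*S*(⅐ - S/7))
J(30, -4*13)*R(-3) = ((6/7)*30*(1 - 1*30))/(14 - 3) = ((6/7)*30*(1 - 30))/11 = ((6/7)*30*(-29))*(1/11) = -5220/7*1/11 = -5220/77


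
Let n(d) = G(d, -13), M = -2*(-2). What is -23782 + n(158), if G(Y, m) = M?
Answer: -23778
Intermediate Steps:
M = 4
G(Y, m) = 4
n(d) = 4
-23782 + n(158) = -23782 + 4 = -23778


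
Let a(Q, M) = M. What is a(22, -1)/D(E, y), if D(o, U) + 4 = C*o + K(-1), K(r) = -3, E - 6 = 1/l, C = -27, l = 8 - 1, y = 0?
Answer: 7/1210 ≈ 0.0057851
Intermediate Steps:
l = 7
E = 43/7 (E = 6 + 1/7 = 43/7 ≈ 6.1429)
D(o, U) = -7 - 27*o (D(o, U) = -4 + (-27*o - 3) = -4 + (-3 - 27*o) = -7 - 27*o)
a(22, -1)/D(E, y) = -1/(-7 - 27*43/7) = -1/(-7 - 1161/7) = -1/(-1210/7) = -1*(-7/1210) = 7/1210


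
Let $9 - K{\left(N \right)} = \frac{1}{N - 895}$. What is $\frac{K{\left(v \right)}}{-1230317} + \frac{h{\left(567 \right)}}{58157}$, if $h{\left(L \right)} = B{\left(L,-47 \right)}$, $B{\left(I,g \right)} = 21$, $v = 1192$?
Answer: $\frac{683462875}{1931891735763} \approx 0.00035378$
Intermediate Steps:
$K{\left(N \right)} = 9 - \frac{1}{-895 + N}$ ($K{\left(N \right)} = 9 - \frac{1}{N - 895} = 9 - \frac{1}{-895 + N}$)
$h{\left(L \right)} = 21$
$\frac{K{\left(v \right)}}{-1230317} + \frac{h{\left(567 \right)}}{58157} = \frac{\frac{1}{-895 + 1192} \left(-8056 + 9 \cdot 1192\right)}{-1230317} + \frac{21}{58157} = \frac{-8056 + 10728}{297} \left(- \frac{1}{1230317}\right) + 21 \cdot \frac{1}{58157} = \frac{1}{297} \cdot 2672 \left(- \frac{1}{1230317}\right) + \frac{21}{58157} = \frac{2672}{297} \left(- \frac{1}{1230317}\right) + \frac{21}{58157} = - \frac{2672}{365404149} + \frac{21}{58157} = \frac{683462875}{1931891735763}$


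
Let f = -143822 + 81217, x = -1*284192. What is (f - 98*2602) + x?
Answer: -601793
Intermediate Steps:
x = -284192
f = -62605
(f - 98*2602) + x = (-62605 - 98*2602) - 284192 = (-62605 - 254996) - 284192 = -317601 - 284192 = -601793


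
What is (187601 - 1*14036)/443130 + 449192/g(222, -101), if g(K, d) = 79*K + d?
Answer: 13471793591/515123854 ≈ 26.153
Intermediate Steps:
g(K, d) = d + 79*K
(187601 - 1*14036)/443130 + 449192/g(222, -101) = (187601 - 1*14036)/443130 + 449192/(-101 + 79*222) = (187601 - 14036)*(1/443130) + 449192/(-101 + 17538) = 173565*(1/443130) + 449192/17437 = 11571/29542 + 449192*(1/17437) = 11571/29542 + 449192/17437 = 13471793591/515123854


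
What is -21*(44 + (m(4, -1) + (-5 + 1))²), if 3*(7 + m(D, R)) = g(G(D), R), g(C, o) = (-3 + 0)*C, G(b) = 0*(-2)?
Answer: -3465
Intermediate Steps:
G(b) = 0
g(C, o) = -3*C
m(D, R) = -7 (m(D, R) = -7 + (-3*0)/3 = -7 + (⅓)*0 = -7 + 0 = -7)
-21*(44 + (m(4, -1) + (-5 + 1))²) = -21*(44 + (-7 + (-5 + 1))²) = -21*(44 + (-7 - 4)²) = -21*(44 + (-11)²) = -21*(44 + 121) = -21*165 = -3465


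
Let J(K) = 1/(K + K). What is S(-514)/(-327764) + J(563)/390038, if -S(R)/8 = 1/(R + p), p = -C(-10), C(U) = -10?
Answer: -52316707/1133592920192502 ≈ -4.6151e-8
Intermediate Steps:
J(K) = 1/(2*K)
p = 10 (p = -1*(-10) = 10)
S(R) = -8/(10 + R) (S(R) = -8/(R + 10) = -8/(10 + R))
S(-514)/(-327764) + J(563)/390038 = -8/(10 - 514)/(-327764) + ((½)/563)/390038 = -8/(-504)*(-1/327764) + ((½)*(1/563))*(1/390038) = -8*(-1/504)*(-1/327764) + (1/1126)*(1/390038) = (1/63)*(-1/327764) + 1/439182788 = -1/20649132 + 1/439182788 = -52316707/1133592920192502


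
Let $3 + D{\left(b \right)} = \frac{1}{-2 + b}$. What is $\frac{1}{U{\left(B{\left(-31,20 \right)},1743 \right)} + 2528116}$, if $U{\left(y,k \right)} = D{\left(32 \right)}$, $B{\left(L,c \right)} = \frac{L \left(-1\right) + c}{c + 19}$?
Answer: $\frac{30}{75843391} \approx 3.9555 \cdot 10^{-7}$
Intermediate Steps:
$B{\left(L,c \right)} = \frac{c - L}{19 + c}$ ($B{\left(L,c \right)} = \frac{- L + c}{19 + c} = \frac{c - L}{19 + c}$)
$D{\left(b \right)} = -3 + \frac{1}{-2 + b}$
$U{\left(y,k \right)} = - \frac{89}{30}$ ($U{\left(y,k \right)} = \frac{7 - 96}{-2 + 32} = \frac{7 - 96}{30} = \frac{1}{30} \left(-89\right) = - \frac{89}{30}$)
$\frac{1}{U{\left(B{\left(-31,20 \right)},1743 \right)} + 2528116} = \frac{1}{- \frac{89}{30} + 2528116} = \frac{1}{\frac{75843391}{30}} = \frac{30}{75843391}$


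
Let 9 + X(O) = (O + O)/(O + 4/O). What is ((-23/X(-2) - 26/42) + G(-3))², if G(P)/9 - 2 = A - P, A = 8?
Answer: 401401225/28224 ≈ 14222.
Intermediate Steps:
X(O) = -9 + 2*O/(O + 4/O) (X(O) = -9 + (O + O)/(O + 4/O) = -9 + (2*O)/(O + 4/O) = -9 + 2*O/(O + 4/O))
G(P) = 90 - 9*P (G(P) = 18 + 9*(8 - P) = 18 + (72 - 9*P) = 90 - 9*P)
((-23/X(-2) - 26/42) + G(-3))² = ((-23*(4 + (-2)²)/(-36 - 7*(-2)²) - 26/42) + (90 - 9*(-3)))² = ((-23*(4 + 4)/(-36 - 7*4) - 26*1/42) + (90 + 27))² = ((-23*8/(-36 - 28) - 13/21) + 117)² = ((-23/((⅛)*(-64)) - 13/21) + 117)² = ((-23/(-8) - 13/21) + 117)² = ((-23*(-⅛) - 13/21) + 117)² = ((23/8 - 13/21) + 117)² = (379/168 + 117)² = (20035/168)² = 401401225/28224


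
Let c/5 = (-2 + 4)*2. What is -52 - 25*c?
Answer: -552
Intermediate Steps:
c = 20 (c = 5*((-2 + 4)*2) = 5*(2*2) = 5*4 = 20)
-52 - 25*c = -52 - 25*20 = -52 - 500 = -552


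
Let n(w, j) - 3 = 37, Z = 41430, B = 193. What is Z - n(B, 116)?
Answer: 41390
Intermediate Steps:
n(w, j) = 40 (n(w, j) = 3 + 37 = 40)
Z - n(B, 116) = 41430 - 1*40 = 41430 - 40 = 41390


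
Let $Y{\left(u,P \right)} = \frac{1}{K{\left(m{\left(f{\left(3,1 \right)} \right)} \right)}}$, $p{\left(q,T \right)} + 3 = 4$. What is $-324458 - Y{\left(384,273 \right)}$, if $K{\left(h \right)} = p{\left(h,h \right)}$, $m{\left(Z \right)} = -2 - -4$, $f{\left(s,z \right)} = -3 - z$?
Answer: $-324459$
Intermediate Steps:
$p{\left(q,T \right)} = 1$ ($p{\left(q,T \right)} = -3 + 4 = 1$)
$m{\left(Z \right)} = 2$ ($m{\left(Z \right)} = -2 + 4 = 2$)
$K{\left(h \right)} = 1$
$Y{\left(u,P \right)} = 1$ ($Y{\left(u,P \right)} = 1^{-1} = 1$)
$-324458 - Y{\left(384,273 \right)} = -324458 - 1 = -324459$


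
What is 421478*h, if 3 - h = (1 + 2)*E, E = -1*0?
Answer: 1264434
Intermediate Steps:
E = 0
h = 3 (h = 3 - (1 + 2)*0 = 3 - 3*0 = 3 - 1*0 = 3 + 0 = 3)
421478*h = 421478*3 = 1264434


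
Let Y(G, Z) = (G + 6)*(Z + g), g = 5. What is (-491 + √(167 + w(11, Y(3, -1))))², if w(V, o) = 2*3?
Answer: (491 - √173)² ≈ 2.2834e+5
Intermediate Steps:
Y(G, Z) = (5 + Z)*(6 + G) (Y(G, Z) = (G + 6)*(Z + 5) = (6 + G)*(5 + Z) = (5 + Z)*(6 + G))
w(V, o) = 6
(-491 + √(167 + w(11, Y(3, -1))))² = (-491 + √(167 + 6))² = (-491 + √173)²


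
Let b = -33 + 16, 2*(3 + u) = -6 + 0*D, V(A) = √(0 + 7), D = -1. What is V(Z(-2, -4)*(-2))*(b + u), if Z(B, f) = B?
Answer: -23*√7 ≈ -60.852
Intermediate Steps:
V(A) = √7
u = -6 (u = -3 + (-6 + 0*(-1))/2 = -3 + (-6 + 0)/2 = -3 + (½)*(-6) = -3 - 3 = -6)
b = -17
V(Z(-2, -4)*(-2))*(b + u) = √7*(-17 - 6) = √7*(-23) = -23*√7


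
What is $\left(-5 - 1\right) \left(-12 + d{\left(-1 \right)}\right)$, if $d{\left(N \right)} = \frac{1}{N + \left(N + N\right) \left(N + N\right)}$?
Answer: $70$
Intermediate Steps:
$d{\left(N \right)} = \frac{1}{N + 4 N^{2}}$ ($d{\left(N \right)} = \frac{1}{N + 2 N 2 N} = \frac{1}{N + 4 N^{2}}$)
$\left(-5 - 1\right) \left(-12 + d{\left(-1 \right)}\right) = \left(-5 - 1\right) \left(-12 + \frac{1}{\left(-1\right) \left(1 + 4 \left(-1\right)\right)}\right) = \left(-5 - 1\right) \left(-12 - \frac{1}{1 - 4}\right) = - 6 \left(-12 - \frac{1}{-3}\right) = - 6 \left(-12 - - \frac{1}{3}\right) = - 6 \left(-12 + \frac{1}{3}\right) = \left(-6\right) \left(- \frac{35}{3}\right) = 70$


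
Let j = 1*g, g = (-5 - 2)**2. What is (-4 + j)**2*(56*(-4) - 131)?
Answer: -718875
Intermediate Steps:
g = 49 (g = (-7)**2 = 49)
j = 49 (j = 1*49 = 49)
(-4 + j)**2*(56*(-4) - 131) = (-4 + 49)**2*(56*(-4) - 131) = 45**2*(-224 - 131) = 2025*(-355) = -718875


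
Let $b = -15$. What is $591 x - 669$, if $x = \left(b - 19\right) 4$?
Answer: $-81045$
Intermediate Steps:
$x = -136$ ($x = \left(-15 - 19\right) 4 = \left(-34\right) 4 = -136$)
$591 x - 669 = 591 \left(-136\right) - 669 = -80376 - 669 = -81045$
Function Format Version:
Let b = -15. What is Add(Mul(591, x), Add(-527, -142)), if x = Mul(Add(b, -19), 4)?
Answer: -81045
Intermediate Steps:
x = -136 (x = Mul(Add(-15, -19), 4) = Mul(-34, 4) = -136)
Add(Mul(591, x), Add(-527, -142)) = Add(Mul(591, -136), Add(-527, -142)) = Add(-80376, -669) = -81045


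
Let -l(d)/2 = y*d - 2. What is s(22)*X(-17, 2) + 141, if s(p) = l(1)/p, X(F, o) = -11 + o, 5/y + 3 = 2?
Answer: 1488/11 ≈ 135.27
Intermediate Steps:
y = -5 (y = 5/(-3 + 2) = 5/(-1) = 5*(-1) = -5)
l(d) = 4 + 10*d (l(d) = -2*(-5*d - 2) = -2*(-2 - 5*d) = 4 + 10*d)
s(p) = 14/p (s(p) = (4 + 10*1)/p = (4 + 10)/p = 14/p)
s(22)*X(-17, 2) + 141 = (14/22)*(-11 + 2) + 141 = (14*(1/22))*(-9) + 141 = (7/11)*(-9) + 141 = -63/11 + 141 = 1488/11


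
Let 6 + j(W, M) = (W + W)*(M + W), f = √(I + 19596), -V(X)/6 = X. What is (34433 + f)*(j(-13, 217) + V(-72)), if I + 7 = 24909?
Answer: -167964174 - 4878*√44498 ≈ -1.6899e+8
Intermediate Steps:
I = 24902 (I = -7 + 24909 = 24902)
V(X) = -6*X
f = √44498 (f = √(24902 + 19596) = √44498 ≈ 210.95)
j(W, M) = -6 + 2*W*(M + W) (j(W, M) = -6 + (W + W)*(M + W) = -6 + (2*W)*(M + W) = -6 + 2*W*(M + W))
(34433 + f)*(j(-13, 217) + V(-72)) = (34433 + √44498)*((-6 + 2*(-13)² + 2*217*(-13)) - 6*(-72)) = (34433 + √44498)*((-6 + 2*169 - 5642) + 432) = (34433 + √44498)*((-6 + 338 - 5642) + 432) = (34433 + √44498)*(-5310 + 432) = (34433 + √44498)*(-4878) = -167964174 - 4878*√44498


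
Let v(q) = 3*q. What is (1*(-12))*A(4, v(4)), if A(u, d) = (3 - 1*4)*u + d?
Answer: -96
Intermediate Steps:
A(u, d) = d - u (A(u, d) = (3 - 4)*u + d = -u + d = d - u)
(1*(-12))*A(4, v(4)) = (1*(-12))*(3*4 - 1*4) = -12*(12 - 4) = -12*8 = -96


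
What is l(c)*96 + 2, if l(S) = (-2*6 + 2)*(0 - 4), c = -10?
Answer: 3842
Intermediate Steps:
l(S) = 40 (l(S) = (-12 + 2)*(-4) = -10*(-4) = 40)
l(c)*96 + 2 = 40*96 + 2 = 3840 + 2 = 3842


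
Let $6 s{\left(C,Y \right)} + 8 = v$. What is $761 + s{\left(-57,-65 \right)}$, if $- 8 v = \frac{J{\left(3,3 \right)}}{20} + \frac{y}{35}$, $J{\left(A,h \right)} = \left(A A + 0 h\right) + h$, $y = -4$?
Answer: $\frac{1276223}{1680} \approx 759.66$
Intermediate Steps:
$J{\left(A,h \right)} = h + A^{2}$ ($J{\left(A,h \right)} = \left(A^{2} + 0\right) + h = A^{2} + h = h + A^{2}$)
$v = - \frac{17}{280}$ ($v = - \frac{\frac{3 + 3^{2}}{20} - \frac{4}{35}}{8} = - \frac{\left(3 + 9\right) \frac{1}{20} - \frac{4}{35}}{8} = - \frac{12 \cdot \frac{1}{20} - \frac{4}{35}}{8} = - \frac{\frac{3}{5} - \frac{4}{35}}{8} = \left(- \frac{1}{8}\right) \frac{17}{35} = - \frac{17}{280} \approx -0.060714$)
$s{\left(C,Y \right)} = - \frac{2257}{1680}$ ($s{\left(C,Y \right)} = - \frac{4}{3} + \frac{1}{6} \left(- \frac{17}{280}\right) = - \frac{4}{3} - \frac{17}{1680} = - \frac{2257}{1680}$)
$761 + s{\left(-57,-65 \right)} = 761 - \frac{2257}{1680} = \frac{1276223}{1680}$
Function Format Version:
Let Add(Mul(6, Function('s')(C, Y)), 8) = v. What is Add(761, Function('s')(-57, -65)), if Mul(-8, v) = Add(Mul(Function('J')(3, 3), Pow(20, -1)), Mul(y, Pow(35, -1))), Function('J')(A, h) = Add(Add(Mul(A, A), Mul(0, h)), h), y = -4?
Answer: Rational(1276223, 1680) ≈ 759.66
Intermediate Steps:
Function('J')(A, h) = Add(h, Pow(A, 2)) (Function('J')(A, h) = Add(Add(Pow(A, 2), 0), h) = Add(Pow(A, 2), h) = Add(h, Pow(A, 2)))
v = Rational(-17, 280) (v = Mul(Rational(-1, 8), Add(Mul(Add(3, Pow(3, 2)), Pow(20, -1)), Mul(-4, Pow(35, -1)))) = Mul(Rational(-1, 8), Add(Mul(Add(3, 9), Rational(1, 20)), Mul(-4, Rational(1, 35)))) = Mul(Rational(-1, 8), Add(Mul(12, Rational(1, 20)), Rational(-4, 35))) = Mul(Rational(-1, 8), Add(Rational(3, 5), Rational(-4, 35))) = Mul(Rational(-1, 8), Rational(17, 35)) = Rational(-17, 280) ≈ -0.060714)
Function('s')(C, Y) = Rational(-2257, 1680) (Function('s')(C, Y) = Add(Rational(-4, 3), Mul(Rational(1, 6), Rational(-17, 280))) = Add(Rational(-4, 3), Rational(-17, 1680)) = Rational(-2257, 1680))
Add(761, Function('s')(-57, -65)) = Add(761, Rational(-2257, 1680)) = Rational(1276223, 1680)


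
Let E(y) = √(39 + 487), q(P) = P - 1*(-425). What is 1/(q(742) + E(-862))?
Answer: 1167/1361363 - √526/1361363 ≈ 0.00084038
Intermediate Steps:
q(P) = 425 + P (q(P) = P + 425 = 425 + P)
E(y) = √526
1/(q(742) + E(-862)) = 1/((425 + 742) + √526) = 1/(1167 + √526)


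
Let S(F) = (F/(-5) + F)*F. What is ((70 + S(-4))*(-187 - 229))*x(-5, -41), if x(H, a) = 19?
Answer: -3272256/5 ≈ -6.5445e+5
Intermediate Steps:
S(F) = 4*F²/5 (S(F) = (F*(-⅕) + F)*F = (-F/5 + F)*F = (4*F/5)*F = 4*F²/5)
((70 + S(-4))*(-187 - 229))*x(-5, -41) = ((70 + (⅘)*(-4)²)*(-187 - 229))*19 = ((70 + (⅘)*16)*(-416))*19 = ((70 + 64/5)*(-416))*19 = ((414/5)*(-416))*19 = -172224/5*19 = -3272256/5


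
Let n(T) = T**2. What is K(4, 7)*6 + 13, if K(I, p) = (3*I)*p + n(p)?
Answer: 811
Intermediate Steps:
K(I, p) = p**2 + 3*I*p (K(I, p) = (3*I)*p + p**2 = 3*I*p + p**2 = p**2 + 3*I*p)
K(4, 7)*6 + 13 = (7*(7 + 3*4))*6 + 13 = (7*(7 + 12))*6 + 13 = (7*19)*6 + 13 = 133*6 + 13 = 798 + 13 = 811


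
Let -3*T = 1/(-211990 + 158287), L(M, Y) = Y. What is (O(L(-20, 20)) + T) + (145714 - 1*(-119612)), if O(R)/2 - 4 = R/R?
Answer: 42748017625/161109 ≈ 2.6534e+5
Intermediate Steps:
T = 1/161109 (T = -1/(3*(-211990 + 158287)) = -⅓/(-53703) = -⅓*(-1/53703) = 1/161109 ≈ 6.2070e-6)
O(R) = 10 (O(R) = 8 + 2*(R/R) = 8 + 2*1 = 8 + 2 = 10)
(O(L(-20, 20)) + T) + (145714 - 1*(-119612)) = (10 + 1/161109) + (145714 - 1*(-119612)) = 1611091/161109 + (145714 + 119612) = 1611091/161109 + 265326 = 42748017625/161109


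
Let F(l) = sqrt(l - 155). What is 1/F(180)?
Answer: 1/5 ≈ 0.20000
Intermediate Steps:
F(l) = sqrt(-155 + l)
1/F(180) = 1/(sqrt(-155 + 180)) = 1/(sqrt(25)) = 1/5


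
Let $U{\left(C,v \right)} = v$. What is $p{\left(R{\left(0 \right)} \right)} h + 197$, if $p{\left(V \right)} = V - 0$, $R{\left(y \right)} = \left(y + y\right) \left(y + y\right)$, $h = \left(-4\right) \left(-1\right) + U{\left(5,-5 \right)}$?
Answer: $197$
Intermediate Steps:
$h = -1$ ($h = \left(-4\right) \left(-1\right) - 5 = 4 - 5 = -1$)
$R{\left(y \right)} = 4 y^{2}$ ($R{\left(y \right)} = 2 y 2 y = 4 y^{2}$)
$p{\left(V \right)} = V$ ($p{\left(V \right)} = V + 0 = V$)
$p{\left(R{\left(0 \right)} \right)} h + 197 = 4 \cdot 0^{2} \left(-1\right) + 197 = 4 \cdot 0 \left(-1\right) + 197 = 0 \left(-1\right) + 197 = 0 + 197 = 197$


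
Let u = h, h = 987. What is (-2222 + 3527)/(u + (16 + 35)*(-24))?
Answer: -435/79 ≈ -5.5063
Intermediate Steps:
u = 987
(-2222 + 3527)/(u + (16 + 35)*(-24)) = (-2222 + 3527)/(987 + (16 + 35)*(-24)) = 1305/(987 + 51*(-24)) = 1305/(987 - 1224) = 1305/(-237) = 1305*(-1/237) = -435/79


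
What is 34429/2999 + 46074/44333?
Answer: 1664516783/132954667 ≈ 12.519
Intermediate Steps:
34429/2999 + 46074/44333 = 1664516783/132954667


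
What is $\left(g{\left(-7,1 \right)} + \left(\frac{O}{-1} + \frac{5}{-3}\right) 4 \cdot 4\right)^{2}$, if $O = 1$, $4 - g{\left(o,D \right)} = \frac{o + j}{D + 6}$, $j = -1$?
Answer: $\frac{620944}{441} \approx 1408.0$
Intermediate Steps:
$g{\left(o,D \right)} = 4 - \frac{-1 + o}{6 + D}$ ($g{\left(o,D \right)} = 4 - \frac{o - 1}{D + 6} = 4 - \frac{-1 + o}{6 + D}$)
$\left(g{\left(-7,1 \right)} + \left(\frac{O}{-1} + \frac{5}{-3}\right) 4 \cdot 4\right)^{2} = \left(\frac{25 - -7 + 4 \cdot 1}{6 + 1} + \left(1 \frac{1}{-1} + \frac{5}{-3}\right) 4 \cdot 4\right)^{2} = \left(\frac{25 + 7 + 4}{7} + \left(1 \left(-1\right) + 5 \left(- \frac{1}{3}\right)\right) 4 \cdot 4\right)^{2} = \left(\frac{1}{7} \cdot 36 + \left(-1 - \frac{5}{3}\right) 4 \cdot 4\right)^{2} = \left(\frac{36}{7} + \left(- \frac{8}{3}\right) 4 \cdot 4\right)^{2} = \left(\frac{36}{7} - \frac{128}{3}\right)^{2} = \left(- \frac{788}{21}\right)^{2} = \frac{620944}{441}$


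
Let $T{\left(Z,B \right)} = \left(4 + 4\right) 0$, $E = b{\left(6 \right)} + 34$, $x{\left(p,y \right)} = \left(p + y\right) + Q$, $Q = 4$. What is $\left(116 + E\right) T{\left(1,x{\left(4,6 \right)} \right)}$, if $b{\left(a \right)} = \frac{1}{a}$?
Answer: $0$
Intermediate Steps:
$x{\left(p,y \right)} = 4 + p + y$ ($x{\left(p,y \right)} = \left(p + y\right) + 4 = 4 + p + y$)
$E = \frac{205}{6}$ ($E = \frac{1}{6} + 34 = \frac{205}{6} \approx 34.167$)
$T{\left(Z,B \right)} = 0$ ($T{\left(Z,B \right)} = 8 \cdot 0 = 0$)
$\left(116 + E\right) T{\left(1,x{\left(4,6 \right)} \right)} = \left(116 + \frac{205}{6}\right) 0 = \frac{901}{6} \cdot 0 = 0$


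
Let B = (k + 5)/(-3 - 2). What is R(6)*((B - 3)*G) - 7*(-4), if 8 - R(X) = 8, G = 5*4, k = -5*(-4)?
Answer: 28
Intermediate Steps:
k = 20
G = 20
R(X) = 0 (R(X) = 8 - 1*8 = 8 - 8 = 0)
B = -5 (B = (20 + 5)/(-3 - 2) = 25/(-5) = 25*(-1/5) = -5)
R(6)*((B - 3)*G) - 7*(-4) = 0*((-5 - 3)*20) - 7*(-4) = 0*(-8*20) + 28 = 0*(-160) + 28 = 0 + 28 = 28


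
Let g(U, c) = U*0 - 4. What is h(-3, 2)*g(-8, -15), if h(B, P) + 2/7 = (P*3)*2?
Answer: -328/7 ≈ -46.857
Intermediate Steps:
h(B, P) = -2/7 + 6*P (h(B, P) = -2/7 + (P*3)*2 = -2/7 + (3*P)*2 = -2/7 + 6*P)
g(U, c) = -4 (g(U, c) = 0 - 4 = -4)
h(-3, 2)*g(-8, -15) = (-2/7 + 6*2)*(-4) = (-2/7 + 12)*(-4) = (82/7)*(-4) = -328/7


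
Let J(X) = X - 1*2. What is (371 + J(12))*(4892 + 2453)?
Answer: 2798445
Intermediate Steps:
J(X) = -2 + X (J(X) = X - 2 = -2 + X)
(371 + J(12))*(4892 + 2453) = (371 + (-2 + 12))*(4892 + 2453) = (371 + 10)*7345 = 381*7345 = 2798445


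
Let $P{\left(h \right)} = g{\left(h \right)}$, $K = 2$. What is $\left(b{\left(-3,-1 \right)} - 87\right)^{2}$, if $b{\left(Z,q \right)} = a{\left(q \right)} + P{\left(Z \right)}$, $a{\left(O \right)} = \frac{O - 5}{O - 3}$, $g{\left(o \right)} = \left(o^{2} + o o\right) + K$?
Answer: $\frac{17161}{4} \approx 4290.3$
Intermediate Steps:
$g{\left(o \right)} = 2 + 2 o^{2}$ ($g{\left(o \right)} = \left(o^{2} + o o\right) + 2 = \left(o^{2} + o^{2}\right) + 2 = 2 o^{2} + 2 = 2 + 2 o^{2}$)
$P{\left(h \right)} = 2 + 2 h^{2}$
$a{\left(O \right)} = \frac{-5 + O}{-3 + O}$
$b{\left(Z,q \right)} = 2 + 2 Z^{2} + \frac{-5 + q}{-3 + q}$ ($b{\left(Z,q \right)} = \frac{-5 + q}{-3 + q} + \left(2 + 2 Z^{2}\right) = 2 + 2 Z^{2} + \frac{-5 + q}{-3 + q}$)
$\left(b{\left(-3,-1 \right)} - 87\right)^{2} = \left(\frac{-5 - 1 + 2 \left(1 + \left(-3\right)^{2}\right) \left(-3 - 1\right)}{-3 - 1} - 87\right)^{2} = \left(\frac{-5 - 1 + 2 \left(1 + 9\right) \left(-4\right)}{-4} - 87\right)^{2} = \left(- \frac{-5 - 1 + 2 \cdot 10 \left(-4\right)}{4} - 87\right)^{2} = \left(- \frac{-5 - 1 - 80}{4} - 87\right)^{2} = \left(\left(- \frac{1}{4}\right) \left(-86\right) - 87\right)^{2} = \left(\frac{43}{2} - 87\right)^{2} = \left(- \frac{131}{2}\right)^{2} = \frac{17161}{4}$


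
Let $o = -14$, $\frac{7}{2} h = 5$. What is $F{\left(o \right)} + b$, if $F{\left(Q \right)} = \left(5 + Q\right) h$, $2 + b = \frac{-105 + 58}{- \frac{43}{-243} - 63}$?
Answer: $- \frac{1507717}{106862} \approx -14.109$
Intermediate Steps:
$h = \frac{10}{7}$ ($h = \frac{2}{7} \cdot 5 = \frac{10}{7} \approx 1.4286$)
$b = - \frac{19111}{15266}$ ($b = -2 + \frac{-105 + 58}{- \frac{43}{-243} - 63} = -2 - \frac{47}{\left(-43\right) \left(- \frac{1}{243}\right) - 63} = -2 - \frac{47}{\frac{43}{243} - 63} = -2 - \frac{47}{- \frac{15266}{243}} = -2 - - \frac{11421}{15266} = -2 + \frac{11421}{15266} = - \frac{19111}{15266} \approx -1.2519$)
$F{\left(Q \right)} = \frac{50}{7} + \frac{10 Q}{7}$ ($F{\left(Q \right)} = \left(5 + Q\right) \frac{10}{7} = \frac{50}{7} + \frac{10 Q}{7}$)
$F{\left(o \right)} + b = \left(\frac{50}{7} + \frac{10}{7} \left(-14\right)\right) - \frac{19111}{15266} = \left(\frac{50}{7} - 20\right) - \frac{19111}{15266} = - \frac{90}{7} - \frac{19111}{15266} = - \frac{1507717}{106862}$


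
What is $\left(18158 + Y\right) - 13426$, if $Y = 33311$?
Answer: $38043$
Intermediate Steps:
$\left(18158 + Y\right) - 13426 = \left(18158 + 33311\right) - 13426 = 51469 - 13426 = 38043$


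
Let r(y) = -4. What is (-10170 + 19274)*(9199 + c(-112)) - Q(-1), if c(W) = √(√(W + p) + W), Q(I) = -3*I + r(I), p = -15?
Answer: 83747697 + 9104*√(-112 + I*√127) ≈ 8.3753e+7 + 96469.0*I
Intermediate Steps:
Q(I) = -4 - 3*I (Q(I) = -3*I - 4 = -4 - 3*I)
c(W) = √(W + √(-15 + W)) (c(W) = √(√(W - 15) + W) = √(√(-15 + W) + W) = √(W + √(-15 + W)))
(-10170 + 19274)*(9199 + c(-112)) - Q(-1) = (-10170 + 19274)*(9199 + √(-112 + √(-15 - 112))) - (-4 - 3*(-1)) = 9104*(9199 + √(-112 + √(-127))) - (-4 + 3) = 9104*(9199 + √(-112 + I*√127)) - 1*(-1) = (83747696 + 9104*√(-112 + I*√127)) + 1 = 83747697 + 9104*√(-112 + I*√127)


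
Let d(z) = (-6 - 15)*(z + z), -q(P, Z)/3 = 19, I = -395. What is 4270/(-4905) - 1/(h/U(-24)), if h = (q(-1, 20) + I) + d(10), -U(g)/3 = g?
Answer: -773/981 ≈ -0.78797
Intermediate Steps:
q(P, Z) = -57 (q(P, Z) = -3*19 = -57)
U(g) = -3*g
d(z) = -42*z
h = -872 (h = (-57 - 395) - 42*10 = -452 - 420 = -872)
4270/(-4905) - 1/(h/U(-24)) = 4270/(-4905) - 1/((-872/((-3*(-24))))) = 4270*(-1/4905) - 1/((-872/72)) = -854/981 - 1/((-872*1/72)) = -854/981 - 1/(-109/9) = -854/981 - 1*(-9/109) = -854/981 + 9/109 = -773/981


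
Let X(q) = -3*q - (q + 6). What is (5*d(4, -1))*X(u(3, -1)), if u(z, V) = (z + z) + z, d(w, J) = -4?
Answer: 840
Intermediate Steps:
u(z, V) = 3*z (u(z, V) = 2*z + z = 3*z)
X(q) = -6 - 4*q (X(q) = -3*q - (6 + q) = -3*q + (-6 - q) = -6 - 4*q)
(5*d(4, -1))*X(u(3, -1)) = (5*(-4))*(-6 - 12*3) = -20*(-6 - 4*9) = -20*(-6 - 36) = -20*(-42) = 840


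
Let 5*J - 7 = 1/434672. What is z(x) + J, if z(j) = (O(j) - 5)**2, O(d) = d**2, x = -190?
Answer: 566311992003341/434672 ≈ 1.3028e+9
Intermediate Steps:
J = 608541/434672 (J = 7/5 + (1/5)/434672 = 7/5 + (1/5)*(1/434672) = 7/5 + 1/2173360 = 608541/434672 ≈ 1.4000)
z(j) = (-5 + j**2)**2 (z(j) = (j**2 - 5)**2 = (-5 + j**2)**2)
z(x) + J = (-5 + (-190)**2)**2 + 608541/434672 = (-5 + 36100)**2 + 608541/434672 = 36095**2 + 608541/434672 = 1302849025 + 608541/434672 = 566311992003341/434672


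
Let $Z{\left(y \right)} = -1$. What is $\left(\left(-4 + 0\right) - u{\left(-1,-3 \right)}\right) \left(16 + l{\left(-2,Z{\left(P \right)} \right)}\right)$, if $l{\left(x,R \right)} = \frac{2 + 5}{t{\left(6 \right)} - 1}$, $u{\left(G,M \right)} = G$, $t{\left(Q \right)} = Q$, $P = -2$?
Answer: $- \frac{261}{5} \approx -52.2$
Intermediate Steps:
$l{\left(x,R \right)} = \frac{7}{5}$ ($l{\left(x,R \right)} = \frac{2 + 5}{6 - 1} = \frac{7}{5}$)
$\left(\left(-4 + 0\right) - u{\left(-1,-3 \right)}\right) \left(16 + l{\left(-2,Z{\left(P \right)} \right)}\right) = \left(\left(-4 + 0\right) - -1\right) \left(16 + \frac{7}{5}\right) = \left(-4 + 1\right) \frac{87}{5} = \left(-3\right) \frac{87}{5} = - \frac{261}{5}$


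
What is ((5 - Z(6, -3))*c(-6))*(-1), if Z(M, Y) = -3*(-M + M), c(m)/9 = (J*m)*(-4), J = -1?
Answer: 1080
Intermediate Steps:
c(m) = 36*m (c(m) = 9*(-m*(-4)) = 9*(4*m) = 36*m)
Z(M, Y) = 0 (Z(M, Y) = -3*0 = 0)
((5 - Z(6, -3))*c(-6))*(-1) = ((5 - 1*0)*(36*(-6)))*(-1) = ((5 + 0)*(-216))*(-1) = (5*(-216))*(-1) = -1080*(-1) = 1080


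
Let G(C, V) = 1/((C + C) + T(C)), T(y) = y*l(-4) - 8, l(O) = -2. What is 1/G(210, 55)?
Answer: -8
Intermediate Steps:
T(y) = -8 - 2*y (T(y) = y*(-2) - 8 = -2*y - 8 = -8 - 2*y)
G(C, V) = -1/8 (G(C, V) = 1/((C + C) + (-8 - 2*C)) = 1/(2*C + (-8 - 2*C)) = 1/(-8) = -1/8)
1/G(210, 55) = 1/(-1/8) = -8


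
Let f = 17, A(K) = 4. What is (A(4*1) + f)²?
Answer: 441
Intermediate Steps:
(A(4*1) + f)² = (4 + 17)² = 21² = 441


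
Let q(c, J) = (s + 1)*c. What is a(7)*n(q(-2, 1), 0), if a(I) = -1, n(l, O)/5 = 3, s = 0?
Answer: -15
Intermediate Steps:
q(c, J) = c (q(c, J) = (0 + 1)*c = 1*c = c)
n(l, O) = 15 (n(l, O) = 5*3 = 15)
a(7)*n(q(-2, 1), 0) = -1*15 = -15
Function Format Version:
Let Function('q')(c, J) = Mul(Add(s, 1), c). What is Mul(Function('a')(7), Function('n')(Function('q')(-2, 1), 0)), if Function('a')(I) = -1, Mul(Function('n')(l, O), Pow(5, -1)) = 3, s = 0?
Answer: -15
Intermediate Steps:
Function('q')(c, J) = c (Function('q')(c, J) = Mul(Add(0, 1), c) = Mul(1, c) = c)
Function('n')(l, O) = 15 (Function('n')(l, O) = Mul(5, 3) = 15)
Mul(Function('a')(7), Function('n')(Function('q')(-2, 1), 0)) = Mul(-1, 15) = -15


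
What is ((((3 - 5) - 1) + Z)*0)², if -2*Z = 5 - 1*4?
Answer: 0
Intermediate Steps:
Z = -½ (Z = -(5 - 1*4)/2 = -(5 - 4)/2 = -½*1 = -½ ≈ -0.50000)
((((3 - 5) - 1) + Z)*0)² = ((((3 - 5) - 1) - ½)*0)² = (((-2 - 1) - ½)*0)² = ((-3 - ½)*0)² = (-7/2*0)² = 0² = 0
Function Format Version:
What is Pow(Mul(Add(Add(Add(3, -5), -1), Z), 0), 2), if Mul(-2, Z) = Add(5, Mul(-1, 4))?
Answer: 0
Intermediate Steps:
Z = Rational(-1, 2) (Z = Mul(Rational(-1, 2), Add(5, Mul(-1, 4))) = Mul(Rational(-1, 2), Add(5, -4)) = Mul(Rational(-1, 2), 1) = Rational(-1, 2) ≈ -0.50000)
Pow(Mul(Add(Add(Add(3, -5), -1), Z), 0), 2) = Pow(Mul(Add(Add(Add(3, -5), -1), Rational(-1, 2)), 0), 2) = Pow(Mul(Add(Add(-2, -1), Rational(-1, 2)), 0), 2) = Pow(Mul(Add(-3, Rational(-1, 2)), 0), 2) = Pow(Mul(Rational(-7, 2), 0), 2) = Pow(0, 2) = 0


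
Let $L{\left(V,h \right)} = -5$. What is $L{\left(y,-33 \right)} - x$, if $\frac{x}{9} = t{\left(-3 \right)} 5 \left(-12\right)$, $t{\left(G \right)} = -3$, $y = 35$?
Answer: $-1625$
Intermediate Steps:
$x = 1620$ ($x = 9 \left(-3\right) 5 \left(-12\right) = 9 \left(\left(-15\right) \left(-12\right)\right) = 9 \cdot 180 = 1620$)
$L{\left(y,-33 \right)} - x = -5 - 1620 = -1625$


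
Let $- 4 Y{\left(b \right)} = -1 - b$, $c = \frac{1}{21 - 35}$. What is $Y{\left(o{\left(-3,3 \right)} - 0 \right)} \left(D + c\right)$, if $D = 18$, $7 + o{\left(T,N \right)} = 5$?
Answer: $- \frac{251}{56} \approx -4.4821$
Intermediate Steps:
$o{\left(T,N \right)} = -2$ ($o{\left(T,N \right)} = -7 + 5 = -2$)
$c = - \frac{1}{14}$ ($c = \frac{1}{-14} = - \frac{1}{14} \approx -0.071429$)
$Y{\left(b \right)} = \frac{1}{4} + \frac{b}{4}$ ($Y{\left(b \right)} = - \frac{-1 - b}{4} = \frac{1}{4} + \frac{b}{4}$)
$Y{\left(o{\left(-3,3 \right)} - 0 \right)} \left(D + c\right) = \left(\frac{1}{4} + \frac{-2 - 0}{4}\right) \left(18 - \frac{1}{14}\right) = \left(\frac{1}{4} + \frac{-2 + 0}{4}\right) \frac{251}{14} = \left(\frac{1}{4} + \frac{1}{4} \left(-2\right)\right) \frac{251}{14} = \left(\frac{1}{4} - \frac{1}{2}\right) \frac{251}{14} = \left(- \frac{1}{4}\right) \frac{251}{14} = - \frac{251}{56}$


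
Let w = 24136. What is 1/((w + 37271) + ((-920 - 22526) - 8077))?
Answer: 1/29884 ≈ 3.3463e-5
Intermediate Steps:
1/((w + 37271) + ((-920 - 22526) - 8077)) = 1/((24136 + 37271) + ((-920 - 22526) - 8077)) = 1/(61407 + (-23446 - 8077)) = 1/(61407 - 31523) = 1/29884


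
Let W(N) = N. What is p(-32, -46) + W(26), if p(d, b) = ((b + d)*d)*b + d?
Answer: -114822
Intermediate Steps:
p(d, b) = d + b*d*(b + d) (p(d, b) = (d*(b + d))*b + d = b*d*(b + d) + d = d + b*d*(b + d))
p(-32, -46) + W(26) = -32*(1 + (-46)² - 46*(-32)) + 26 = -32*(1 + 2116 + 1472) + 26 = -32*3589 + 26 = -114848 + 26 = -114822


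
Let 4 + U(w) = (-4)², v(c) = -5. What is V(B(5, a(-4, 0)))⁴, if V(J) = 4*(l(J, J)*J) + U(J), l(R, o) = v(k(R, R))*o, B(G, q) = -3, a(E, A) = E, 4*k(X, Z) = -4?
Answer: 796594176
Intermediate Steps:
k(X, Z) = -1 (k(X, Z) = (¼)*(-4) = -1)
U(w) = 12 (U(w) = -4 + (-4)² = -4 + 16 = 12)
l(R, o) = -5*o
V(J) = 12 - 20*J² (V(J) = 4*((-5*J)*J) + 12 = 4*(-5*J²) + 12 = -20*J² + 12 = 12 - 20*J²)
V(B(5, a(-4, 0)))⁴ = (12 - 20*(-3)²)⁴ = (12 - 20*9)⁴ = (12 - 180)⁴ = (-168)⁴ = 796594176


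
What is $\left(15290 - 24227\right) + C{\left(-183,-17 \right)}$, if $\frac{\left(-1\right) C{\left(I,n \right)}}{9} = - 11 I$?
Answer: $-27054$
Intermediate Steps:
$C{\left(I,n \right)} = 99 I$ ($C{\left(I,n \right)} = - 9 \left(- 11 I\right) = 99 I$)
$\left(15290 - 24227\right) + C{\left(-183,-17 \right)} = \left(15290 - 24227\right) + 99 \left(-183\right) = -8937 - 18117 = -27054$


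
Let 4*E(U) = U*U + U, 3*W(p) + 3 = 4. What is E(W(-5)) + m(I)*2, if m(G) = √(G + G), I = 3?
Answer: ⅑ + 2*√6 ≈ 5.0101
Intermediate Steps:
W(p) = ⅓ (W(p) = -1 + (⅓)*4 = -1 + 4/3 = ⅓)
m(G) = √2*√G (m(G) = √(2*G) = √2*√G)
E(U) = U/4 + U²/4 (E(U) = (U*U + U)/4 = (U² + U)/4 = (U + U²)/4 = U/4 + U²/4)
E(W(-5)) + m(I)*2 = (¼)*(⅓)*(1 + ⅓) + (√2*√3)*2 = (¼)*(⅓)*(4/3) + √6*2 = ⅑ + 2*√6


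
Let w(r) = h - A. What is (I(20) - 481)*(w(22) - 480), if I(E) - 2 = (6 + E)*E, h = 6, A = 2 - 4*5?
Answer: -18696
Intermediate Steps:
A = -18 (A = 2 - 20 = -18)
I(E) = 2 + E*(6 + E) (I(E) = 2 + (6 + E)*E = 2 + E*(6 + E))
w(r) = 24 (w(r) = 6 - 1*(-18) = 6 + 18 = 24)
(I(20) - 481)*(w(22) - 480) = ((2 + 20² + 6*20) - 481)*(24 - 480) = ((2 + 400 + 120) - 481)*(-456) = (522 - 481)*(-456) = 41*(-456) = -18696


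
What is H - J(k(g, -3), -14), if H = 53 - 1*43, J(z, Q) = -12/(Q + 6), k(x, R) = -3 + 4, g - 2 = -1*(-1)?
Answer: 17/2 ≈ 8.5000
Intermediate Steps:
g = 3 (g = 2 - 1*(-1) = 2 + 1 = 3)
k(x, R) = 1
J(z, Q) = -12/(6 + Q)
H = 10 (H = 53 - 43 = 10)
H - J(k(g, -3), -14) = 10 - (-12)/(6 - 14) = 10 - (-12)/(-8) = 10 - (-12)*(-1)/8 = 10 - 1*3/2 = 10 - 3/2 = 17/2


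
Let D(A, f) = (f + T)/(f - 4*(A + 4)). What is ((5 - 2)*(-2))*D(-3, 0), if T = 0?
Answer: 0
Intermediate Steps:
D(A, f) = f/(-16 + f - 4*A) (D(A, f) = (f + 0)/(f - 4*(A + 4)) = f/(f - 4*(4 + A)) = f/(f + (-16 - 4*A)) = f/(-16 + f - 4*A))
((5 - 2)*(-2))*D(-3, 0) = ((5 - 2)*(-2))*(0/(-16 + 0 - 4*(-3))) = (3*(-2))*(0/(-16 + 0 + 12)) = -0/(-4) = -0*(-1)/4 = -6*0 = 0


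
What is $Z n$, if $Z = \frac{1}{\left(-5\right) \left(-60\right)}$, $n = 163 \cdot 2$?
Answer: $\frac{163}{150} \approx 1.0867$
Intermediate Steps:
$n = 326$
$Z = \frac{1}{300} \approx 0.0033333$
$Z n = \frac{1}{300} \cdot 326 = \frac{163}{150}$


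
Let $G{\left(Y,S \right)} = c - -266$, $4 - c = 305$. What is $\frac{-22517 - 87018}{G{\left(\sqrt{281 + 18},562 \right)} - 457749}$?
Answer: $\frac{109535}{457784} \approx 0.23927$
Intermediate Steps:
$c = -301$ ($c = 4 - 305 = -301$)
$G{\left(Y,S \right)} = -35$ ($G{\left(Y,S \right)} = -301 - -266 = -301 + 266 = -35$)
$\frac{-22517 - 87018}{G{\left(\sqrt{281 + 18},562 \right)} - 457749} = \frac{-22517 - 87018}{-35 - 457749} = - \frac{109535}{-457784} = \left(-109535\right) \left(- \frac{1}{457784}\right) = \frac{109535}{457784}$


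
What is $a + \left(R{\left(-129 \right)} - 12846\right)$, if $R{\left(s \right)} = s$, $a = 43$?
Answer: $-12932$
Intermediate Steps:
$a + \left(R{\left(-129 \right)} - 12846\right) = 43 - 12975 = -12932$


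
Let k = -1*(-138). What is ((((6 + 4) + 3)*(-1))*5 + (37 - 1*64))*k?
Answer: -12696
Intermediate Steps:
k = 138
((((6 + 4) + 3)*(-1))*5 + (37 - 1*64))*k = ((((6 + 4) + 3)*(-1))*5 + (37 - 1*64))*138 = (((10 + 3)*(-1))*5 + (37 - 64))*138 = ((13*(-1))*5 - 27)*138 = (-13*5 - 27)*138 = (-65 - 27)*138 = -92*138 = -12696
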